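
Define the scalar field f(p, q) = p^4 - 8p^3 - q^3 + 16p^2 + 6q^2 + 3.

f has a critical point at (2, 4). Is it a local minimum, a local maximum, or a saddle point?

local maximum

The mixed partial ∂²f/∂p∂q is 0, so the Hessian at any point is diag(f_pp, f_qq) = diag(4(3p^2 - 12p + 8), 6(-q + 2)).
At (2, 4): H = diag(-16, -12).
Both eigenvalues are negative, so H is negative definite: a local maximum.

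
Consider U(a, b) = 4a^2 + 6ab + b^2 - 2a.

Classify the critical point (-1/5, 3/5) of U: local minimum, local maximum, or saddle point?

The Hessian of U is constant: H = [[8, 6], [6, 2]].
det(H) = 8·2 − 6² = -20.
Since det(H) < 0, H is indefinite and the critical point is a saddle point.

saddle point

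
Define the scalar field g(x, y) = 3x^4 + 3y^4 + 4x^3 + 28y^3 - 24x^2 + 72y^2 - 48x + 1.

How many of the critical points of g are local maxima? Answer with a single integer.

g separates as a function of x plus a function of y, so ∇g=0 decouples.
∂g/∂x = 12(x - 2)(x + 1)(x + 2) = 0 at x ∈ {-2, -1, 2}; ∂g/∂y = 12y(y + 3)(y + 4) = 0 at y ∈ {-4, -3, 0}.
The Hessian is diagonal: diag(g_xx, g_yy). Second derivatives: g_xx(-2)=48, g_xx(-1)=-36, g_xx(2)=144; g_yy(-4)=48, g_yy(-3)=-36, g_yy(0)=144.
Local maxima occur where both diagonal entries negative: (-1, -3). Count: 1.

1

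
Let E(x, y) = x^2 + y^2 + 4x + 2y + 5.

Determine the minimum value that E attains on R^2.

0

E(x,y) separates as P(x) + Q(y) + 5, so its minimum is min P + min Q + 5.
P'(x) = 2x + 4 vanishes at x ∈ {-2}; Q'(y) = 2y + 2 vanishes at y ∈ {-1}.
Local minima of P (where P''>0): P(-2)=-4. Local minima of Q: Q(-1)=-1.
So the global minimum of E is P(-2) + Q(-1) + 5 = -4 − 1 + 5 = 0, attained at (-2, -1).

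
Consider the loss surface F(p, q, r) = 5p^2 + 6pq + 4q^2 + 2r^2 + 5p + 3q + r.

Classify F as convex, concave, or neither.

F is quadratic, so its Hessian is the constant matrix H = [[10, 6, 0], [6, 8, 0], [0, 0, 4]].
Leading principal minors: 10, 44, 176.
All positive ⇒ H ≻ 0 ⇒ convex.

convex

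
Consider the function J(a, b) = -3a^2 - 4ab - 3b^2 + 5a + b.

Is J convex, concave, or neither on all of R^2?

J is quadratic, so its Hessian is the constant matrix H = [[-6, -4], [-4, -6]].
det(H) = 20, tr(H) = -12.
det(H) > 0 and tr(H) < 0, so H is negative definite everywhere: concave.

concave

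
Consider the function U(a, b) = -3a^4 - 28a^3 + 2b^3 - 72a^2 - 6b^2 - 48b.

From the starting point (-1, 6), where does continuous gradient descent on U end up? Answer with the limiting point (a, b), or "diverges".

U is separable, so gradient descent decouples: a follows -∂U/∂a, b follows -∂U/∂b.
∂U/∂a = -12a(a + 3)(a + 4); at a=-1 this is 72, so a decreases.
∂U/∂b = 6(b - 4)(b + 2); at b=6 this is 96, so b decreases.
a converges to its nearest critical value -3 (a local min of the a-part); b converges to 4. The iterate converges to (-3, 4).

(-3, 4)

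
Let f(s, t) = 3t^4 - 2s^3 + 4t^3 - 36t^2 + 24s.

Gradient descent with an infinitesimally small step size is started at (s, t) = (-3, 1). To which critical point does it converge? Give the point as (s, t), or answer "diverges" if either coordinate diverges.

f is separable, so gradient descent decouples: s follows -∂f/∂s, t follows -∂f/∂t.
∂f/∂s = -6(s - 2)(s + 2); at s=-3 this is -30, so s increases.
∂f/∂t = 12t(t - 2)(t + 3); at t=1 this is -48, so t increases.
s converges to its nearest critical value -2 (a local min of the s-part); t converges to 2. The iterate converges to (-2, 2).

(-2, 2)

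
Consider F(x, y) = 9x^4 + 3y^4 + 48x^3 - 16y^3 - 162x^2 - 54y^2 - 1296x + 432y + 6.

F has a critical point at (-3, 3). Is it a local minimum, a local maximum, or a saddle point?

local maximum

The mixed partial ∂²F/∂x∂y is 0, so the Hessian at any point is diag(F_xx, F_yy) = diag(36(3x^2 + 8x - 9), 12(3y^2 - 8y - 9)).
At (-3, 3): H = diag(-216, -72).
Both eigenvalues are negative, so H is negative definite: a local maximum.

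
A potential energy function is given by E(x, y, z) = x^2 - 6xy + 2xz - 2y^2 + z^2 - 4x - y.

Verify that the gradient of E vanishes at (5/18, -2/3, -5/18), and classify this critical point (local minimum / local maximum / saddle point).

saddle point

∇E = (2x - 6y + 2z - 4, -6x - 4y - 1, 2x + 2z); substituting (5/18, -2/3, -5/18) gives ∇E = (0, 0, 0), so (5/18, -2/3, -5/18) is indeed a critical point.
The Hessian is constant: H = [[2, -6, 2], [-6, -4, 0], [2, 0, 2]].
Leading principal minors: Δ₁ = 2, Δ₂ = -44, Δ₃ = -72.
The minors fit neither the all-positive nor the alternating-sign pattern, so H is indefinite: a saddle point.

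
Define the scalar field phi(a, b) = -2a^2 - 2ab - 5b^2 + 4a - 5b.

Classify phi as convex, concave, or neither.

concave

phi is quadratic, so its Hessian is the constant matrix H = [[-4, -2], [-2, -10]].
det(H) = 36, tr(H) = -14.
det(H) > 0 and tr(H) < 0, so H is negative definite everywhere: concave.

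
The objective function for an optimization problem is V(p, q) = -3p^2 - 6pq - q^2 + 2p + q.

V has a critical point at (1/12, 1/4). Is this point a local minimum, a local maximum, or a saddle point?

The Hessian of V is constant: H = [[-6, -6], [-6, -2]].
det(H) = (-6)·(-2) − (-6)² = -24.
Since det(H) < 0, H is indefinite and the critical point is a saddle point.

saddle point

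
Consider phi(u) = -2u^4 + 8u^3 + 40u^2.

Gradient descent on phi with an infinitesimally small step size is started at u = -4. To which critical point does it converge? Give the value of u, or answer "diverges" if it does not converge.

phi'(u) = -8u(u - 5)(u + 2), so phi'(-4) = 576.
Gradient descent moves in the -phi' direction, i.e. u is decreasing.
There is no critical point below u=-4, and phi' keeps the same sign, so the iterate runs off to −∞.

diverges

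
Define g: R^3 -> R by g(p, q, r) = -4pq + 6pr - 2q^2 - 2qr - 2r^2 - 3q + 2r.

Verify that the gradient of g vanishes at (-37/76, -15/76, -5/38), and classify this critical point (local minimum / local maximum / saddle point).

∇g = (-4q + 6r, -4p - 4q - 2r - 3, 6p - 2q - 4r + 2); substituting (-37/76, -15/76, -5/38) gives ∇g = (0, 0, 0), so (-37/76, -15/76, -5/38) is indeed a critical point.
The Hessian is constant: H = [[0, -4, 6], [-4, -4, -2], [6, -2, -4]].
Leading principal minors: Δ₁ = 0, Δ₂ = -16, Δ₃ = 304.
The minors fit neither the all-positive nor the alternating-sign pattern, so H is indefinite: a saddle point.

saddle point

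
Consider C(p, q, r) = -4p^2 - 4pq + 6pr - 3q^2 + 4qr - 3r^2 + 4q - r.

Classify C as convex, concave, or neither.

concave

C is quadratic, so its Hessian is the constant matrix H = [[-8, -4, 6], [-4, -6, 4], [6, 4, -6]].
Leading principal minors: -8, 32, -40.
Signs alternate −, +, − ⇒ H ≺ 0 ⇒ concave.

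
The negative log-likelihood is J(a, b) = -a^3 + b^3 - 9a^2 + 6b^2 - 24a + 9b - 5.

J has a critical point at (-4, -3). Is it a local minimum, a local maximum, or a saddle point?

The mixed partial ∂²J/∂a∂b is 0, so the Hessian at any point is diag(J_aa, J_bb) = diag(-6(a + 3), 6(b + 2)).
At (-4, -3): H = diag(6, -6).
The eigenvalues have opposite signs, so H is indefinite: a saddle point.

saddle point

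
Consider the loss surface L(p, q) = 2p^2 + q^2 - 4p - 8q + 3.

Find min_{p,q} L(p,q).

-15

L(p,q) separates as A(p) + B(q) + 3, so its minimum is min A + min B + 3.
A'(p) = 4p - 4 vanishes at p ∈ {1}; B'(q) = 2q - 8 vanishes at q ∈ {4}.
Local minima of A (where A''>0): A(1)=-2. Local minima of B: B(4)=-16.
So the global minimum of L is A(1) + B(4) + 3 = -2 − 16 + 3 = -15, attained at (1, 4).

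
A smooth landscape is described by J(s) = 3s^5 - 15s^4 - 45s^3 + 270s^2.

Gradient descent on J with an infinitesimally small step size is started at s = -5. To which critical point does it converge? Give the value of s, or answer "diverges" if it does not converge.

J'(s) = 15s(s - 4)(s - 3)(s + 3), so J'(-5) = 10800.
Gradient descent moves in the -J' direction, i.e. s is decreasing.
There is no critical point below s=-5, and J' keeps the same sign, so the iterate runs off to −∞.

diverges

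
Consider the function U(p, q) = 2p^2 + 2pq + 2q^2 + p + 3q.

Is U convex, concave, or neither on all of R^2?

convex

U is quadratic, so its Hessian is the constant matrix H = [[4, 2], [2, 4]].
det(H) = 12, tr(H) = 8.
det(H) > 0 and tr(H) > 0, so H is positive definite everywhere: convex.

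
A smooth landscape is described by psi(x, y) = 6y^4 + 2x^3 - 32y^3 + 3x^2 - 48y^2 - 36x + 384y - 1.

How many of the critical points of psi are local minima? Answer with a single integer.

psi separates as a function of x plus a function of y, so ∇psi=0 decouples.
∂psi/∂x = 6(x - 2)(x + 3) = 0 at x ∈ {-3, 2}; ∂psi/∂y = 24(y - 4)(y - 2)(y + 2) = 0 at y ∈ {-2, 2, 4}.
The Hessian is diagonal: diag(psi_xx, psi_yy). Second derivatives: psi_xx(-3)=-30, psi_xx(2)=30; psi_yy(-2)=576, psi_yy(2)=-192, psi_yy(4)=288.
Local minima occur where both diagonal entries positive: (2, -2), (2, 4). Count: 2.

2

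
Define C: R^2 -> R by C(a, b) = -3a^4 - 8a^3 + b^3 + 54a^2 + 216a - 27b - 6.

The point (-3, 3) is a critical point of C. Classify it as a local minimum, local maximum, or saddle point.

saddle point

The mixed partial ∂²C/∂a∂b is 0, so the Hessian at any point is diag(C_aa, C_bb) = diag(12(-3a^2 - 4a + 9), 6b).
At (-3, 3): H = diag(-72, 18).
The eigenvalues have opposite signs, so H is indefinite: a saddle point.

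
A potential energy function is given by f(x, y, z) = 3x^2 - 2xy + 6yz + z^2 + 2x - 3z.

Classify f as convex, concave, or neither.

neither

f is quadratic, so its Hessian is the constant matrix H = [[6, -2, 0], [-2, 0, 6], [0, 6, 2]].
Leading principal minors: 6, -4, -224.
Neither pattern holds ⇒ H is indefinite ⇒ neither convex nor concave.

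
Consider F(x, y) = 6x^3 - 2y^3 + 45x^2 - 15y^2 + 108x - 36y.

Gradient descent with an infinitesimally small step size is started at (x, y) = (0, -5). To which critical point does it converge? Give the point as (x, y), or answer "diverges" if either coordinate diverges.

F is separable, so gradient descent decouples: x follows -∂F/∂x, y follows -∂F/∂y.
∂F/∂x = 18(x + 2)(x + 3); at x=0 this is 108, so x decreases.
∂F/∂y = -6(y + 2)(y + 3); at y=-5 this is -36, so y increases.
x converges to its nearest critical value -2 (a local min of the x-part); y converges to -3. The iterate converges to (-2, -3).

(-2, -3)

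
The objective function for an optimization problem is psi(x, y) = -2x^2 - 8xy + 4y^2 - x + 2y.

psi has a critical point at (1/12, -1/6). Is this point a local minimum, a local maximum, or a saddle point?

saddle point

The Hessian of psi is constant: H = [[-4, -8], [-8, 8]].
det(H) = (-4)·8 − (-8)² = -96.
Since det(H) < 0, H is indefinite and the critical point is a saddle point.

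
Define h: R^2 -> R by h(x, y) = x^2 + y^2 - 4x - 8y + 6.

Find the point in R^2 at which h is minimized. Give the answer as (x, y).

h(x,y) separates as P(x) + Q(y) + 6, so its minimum is min P + min Q + 6.
P'(x) = 2x - 4 vanishes at x ∈ {2}; Q'(y) = 2y - 8 vanishes at y ∈ {4}.
Local minima of P (where P''>0): P(2)=-4. Local minima of Q: Q(4)=-16.
So the global minimum of h is P(2) + Q(4) + 6 = -4 − 16 + 6 = -14, attained at (2, 4).

(2, 4)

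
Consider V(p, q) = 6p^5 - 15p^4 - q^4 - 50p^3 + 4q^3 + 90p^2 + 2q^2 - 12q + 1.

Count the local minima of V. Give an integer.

V separates as a function of p plus a function of q, so ∇V=0 decouples.
∂V/∂p = 30p(p - 3)(p - 1)(p + 2) = 0 at p ∈ {-2, 0, 1, 3}; ∂V/∂q = -4(q - 3)(q - 1)(q + 1) = 0 at q ∈ {-1, 1, 3}.
The Hessian is diagonal: diag(V_pp, V_qq). Second derivatives: V_pp(-2)=-900, V_pp(0)=180, V_pp(1)=-180, V_pp(3)=900; V_qq(-1)=-32, V_qq(1)=16, V_qq(3)=-32.
Local minima occur where both diagonal entries positive: (0, 1), (3, 1). Count: 2.

2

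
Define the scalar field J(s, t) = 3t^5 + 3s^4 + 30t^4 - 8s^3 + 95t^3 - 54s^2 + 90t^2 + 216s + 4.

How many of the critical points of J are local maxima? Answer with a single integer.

2

J separates as a function of s plus a function of t, so ∇J=0 decouples.
∂J/∂s = 12(s - 3)(s - 2)(s + 3) = 0 at s ∈ {-3, 2, 3}; ∂J/∂t = 15t(t + 1)(t + 3)(t + 4) = 0 at t ∈ {-4, -3, -1, 0}.
The Hessian is diagonal: diag(J_ss, J_tt). Second derivatives: J_ss(-3)=360, J_ss(2)=-60, J_ss(3)=72; J_tt(-4)=-180, J_tt(-3)=90, J_tt(-1)=-90, J_tt(0)=180.
Local maxima occur where both diagonal entries negative: (2, -4), (2, -1). Count: 2.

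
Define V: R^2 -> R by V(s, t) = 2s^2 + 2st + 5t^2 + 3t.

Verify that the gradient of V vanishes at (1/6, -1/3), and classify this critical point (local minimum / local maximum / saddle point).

local minimum

∇V = (4s + 2t, 2s + 10t + 3); substituting (1/6, -1/3) gives ∇V = (0, 0), so (1/6, -1/3) is indeed a critical point.
The Hessian of V is constant: H = [[4, 2], [2, 10]].
det(H) = 4·10 − 2² = 36.
det(H) > 0 and tr(H) = 14 > 0, so H is positive definite and the point is a local minimum.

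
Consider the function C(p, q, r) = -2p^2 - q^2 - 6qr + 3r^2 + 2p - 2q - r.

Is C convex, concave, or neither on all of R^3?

neither

C is quadratic, so its Hessian is the constant matrix H = [[-4, 0, 0], [0, -2, -6], [0, -6, 6]].
Leading principal minors: -4, 8, 192.
Neither pattern holds ⇒ H is indefinite ⇒ neither convex nor concave.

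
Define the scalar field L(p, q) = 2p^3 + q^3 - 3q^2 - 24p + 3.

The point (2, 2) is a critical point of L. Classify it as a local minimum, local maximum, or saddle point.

local minimum

The mixed partial ∂²L/∂p∂q is 0, so the Hessian at any point is diag(L_pp, L_qq) = diag(12p, 6(q - 1)).
At (2, 2): H = diag(24, 6).
Both eigenvalues are positive, so H is positive definite: a local minimum.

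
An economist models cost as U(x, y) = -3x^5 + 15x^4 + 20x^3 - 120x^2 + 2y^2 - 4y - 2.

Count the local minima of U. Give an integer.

U separates as a function of x plus a function of y, so ∇U=0 decouples.
∂U/∂x = -15x(x - 4)(x - 2)(x + 2) = 0 at x ∈ {-2, 0, 2, 4}; ∂U/∂y = 4(y - 1) = 0 at y ∈ {1}.
The Hessian is diagonal: diag(U_xx, U_yy). Second derivatives: U_xx(-2)=720, U_xx(0)=-240, U_xx(2)=240, U_xx(4)=-720; U_yy(1)=4.
Local minima occur where both diagonal entries positive: (-2, 1), (2, 1). Count: 2.

2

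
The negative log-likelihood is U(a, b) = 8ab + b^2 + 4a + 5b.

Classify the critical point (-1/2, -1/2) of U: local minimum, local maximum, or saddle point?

saddle point

The Hessian of U is constant: H = [[0, 8], [8, 2]].
det(H) = 0·2 − 8² = -64.
Since det(H) < 0, H is indefinite and the critical point is a saddle point.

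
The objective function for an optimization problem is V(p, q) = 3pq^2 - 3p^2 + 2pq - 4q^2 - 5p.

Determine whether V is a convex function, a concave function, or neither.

neither

The term 3pq^2 is cubic, so the Hessian is not constant.
∂²V/∂q² = 6p - 8, which takes both signs as p varies (negative for sufficiently negative p). A diagonal entry of the Hessian changing sign means the Hessian is neither positive- nor negative-semidefinite on all of R^2.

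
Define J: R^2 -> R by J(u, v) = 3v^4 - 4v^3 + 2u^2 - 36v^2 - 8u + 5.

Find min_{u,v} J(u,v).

-192

J(u,v) separates as P(u) + Q(v) + 5, so its minimum is min P + min Q + 5.
P'(u) = 4u - 8 vanishes at u ∈ {2}; Q'(v) = 12v(v - 3)(v + 2) vanishes at v ∈ {-2, 0, 3}.
Local minima of P (where P''>0): P(2)=-8. Local minima of Q: Q(-2)=-64, Q(3)=-189.
So the global minimum of J is P(2) + Q(3) + 5 = -8 − 189 + 5 = -192, attained at (2, 3).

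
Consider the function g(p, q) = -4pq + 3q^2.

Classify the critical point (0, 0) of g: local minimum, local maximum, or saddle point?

The Hessian of g is constant: H = [[0, -4], [-4, 6]].
det(H) = 0·6 − (-4)² = -16.
Since det(H) < 0, H is indefinite and the critical point is a saddle point.

saddle point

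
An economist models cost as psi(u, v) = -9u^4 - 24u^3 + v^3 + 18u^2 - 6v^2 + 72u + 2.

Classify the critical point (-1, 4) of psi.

The mixed partial ∂²psi/∂u∂v is 0, so the Hessian at any point is diag(psi_uu, psi_vv) = diag(36(-3u^2 - 4u + 1), 6(v - 2)).
At (-1, 4): H = diag(72, 12).
Both eigenvalues are positive, so H is positive definite: a local minimum.

local minimum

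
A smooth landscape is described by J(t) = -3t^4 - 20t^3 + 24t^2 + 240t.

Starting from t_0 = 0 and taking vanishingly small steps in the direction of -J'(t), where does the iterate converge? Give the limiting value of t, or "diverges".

J'(t) = -12(t - 2)(t + 2)(t + 5), so J'(0) = 240.
Gradient descent moves in the -J' direction, i.e. t is decreasing.
The nearest critical point in that direction is t = -2, where J'' = 144 > 0 (a local minimum). The iterate converges there.

-2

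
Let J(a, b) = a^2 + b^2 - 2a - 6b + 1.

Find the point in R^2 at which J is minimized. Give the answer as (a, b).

J(a,b) separates as P(a) + Q(b) + 1, so its minimum is min P + min Q + 1.
P'(a) = 2a - 2 vanishes at a ∈ {1}; Q'(b) = 2b - 6 vanishes at b ∈ {3}.
Local minima of P (where P''>0): P(1)=-1. Local minima of Q: Q(3)=-9.
So the global minimum of J is P(1) + Q(3) + 1 = -1 − 9 + 1 = -9, attained at (1, 3).

(1, 3)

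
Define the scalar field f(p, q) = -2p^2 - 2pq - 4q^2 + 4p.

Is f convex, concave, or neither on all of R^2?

concave

f is quadratic, so its Hessian is the constant matrix H = [[-4, -2], [-2, -8]].
det(H) = 28, tr(H) = -12.
det(H) > 0 and tr(H) < 0, so H is negative definite everywhere: concave.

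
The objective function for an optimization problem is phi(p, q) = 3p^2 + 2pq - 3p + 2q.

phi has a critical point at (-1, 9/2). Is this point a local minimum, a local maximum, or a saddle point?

saddle point

The Hessian of phi is constant: H = [[6, 2], [2, 0]].
det(H) = 6·0 − 2² = -4.
Since det(H) < 0, H is indefinite and the critical point is a saddle point.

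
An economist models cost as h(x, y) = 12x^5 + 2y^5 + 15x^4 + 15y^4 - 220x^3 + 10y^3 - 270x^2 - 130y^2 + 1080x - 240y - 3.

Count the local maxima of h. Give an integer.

4

h separates as a function of x plus a function of y, so ∇h=0 decouples.
∂h/∂x = 60(x - 3)(x - 1)(x + 2)(x + 3) = 0 at x ∈ {-3, -2, 1, 3}; ∂h/∂y = 10(y - 2)(y + 1)(y + 3)(y + 4) = 0 at y ∈ {-4, -3, -1, 2}.
The Hessian is diagonal: diag(h_xx, h_yy). Second derivatives: h_xx(-3)=-1440, h_xx(-2)=900, h_xx(1)=-1440, h_xx(3)=3600; h_yy(-4)=-180, h_yy(-3)=100, h_yy(-1)=-180, h_yy(2)=900.
Local maxima occur where both diagonal entries negative: (-3, -4), (-3, -1), (1, -4), (1, -1). Count: 4.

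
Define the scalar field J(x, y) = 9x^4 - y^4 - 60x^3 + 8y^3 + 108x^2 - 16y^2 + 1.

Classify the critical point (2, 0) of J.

local maximum

The mixed partial ∂²J/∂x∂y is 0, so the Hessian at any point is diag(J_xx, J_yy) = diag(36(3x^2 - 10x + 6), 4(-3y^2 + 12y - 8)).
At (2, 0): H = diag(-72, -32).
Both eigenvalues are negative, so H is negative definite: a local maximum.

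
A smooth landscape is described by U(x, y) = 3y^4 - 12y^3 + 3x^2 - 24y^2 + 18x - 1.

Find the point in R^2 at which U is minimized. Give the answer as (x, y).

(-3, 4)

U(x,y) separates as P(x) + Q(y) − 1, so its minimum is min P + min Q − 1.
P'(x) = 6x + 18 vanishes at x ∈ {-3}; Q'(y) = 12y(y - 4)(y + 1) vanishes at y ∈ {-1, 0, 4}.
Local minima of P (where P''>0): P(-3)=-27. Local minima of Q: Q(-1)=-9, Q(4)=-384.
So the global minimum of U is P(-3) + Q(4) − 1 = -27 − 384 − 1 = -412, attained at (-3, 4).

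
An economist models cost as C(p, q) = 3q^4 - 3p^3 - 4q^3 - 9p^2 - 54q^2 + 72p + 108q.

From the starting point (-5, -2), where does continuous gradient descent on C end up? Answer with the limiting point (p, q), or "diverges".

C is separable, so gradient descent decouples: p follows -∂C/∂p, q follows -∂C/∂q.
∂C/∂p = -9(p - 2)(p + 4); at p=-5 this is -63, so p increases.
∂C/∂q = 12(q - 3)(q - 1)(q + 3); at q=-2 this is 180, so q decreases.
p converges to its nearest critical value -4 (a local min of the p-part); q converges to -3. The iterate converges to (-4, -3).

(-4, -3)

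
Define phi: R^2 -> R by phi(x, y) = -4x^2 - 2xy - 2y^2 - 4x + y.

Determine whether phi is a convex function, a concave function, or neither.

phi is quadratic, so its Hessian is the constant matrix H = [[-8, -2], [-2, -4]].
det(H) = 28, tr(H) = -12.
det(H) > 0 and tr(H) < 0, so H is negative definite everywhere: concave.

concave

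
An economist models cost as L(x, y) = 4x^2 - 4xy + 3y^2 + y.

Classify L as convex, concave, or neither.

L is quadratic, so its Hessian is the constant matrix H = [[8, -4], [-4, 6]].
det(H) = 32, tr(H) = 14.
det(H) > 0 and tr(H) > 0, so H is positive definite everywhere: convex.

convex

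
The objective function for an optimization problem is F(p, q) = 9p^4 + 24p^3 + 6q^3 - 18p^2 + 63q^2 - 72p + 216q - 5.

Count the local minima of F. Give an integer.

2

F separates as a function of p plus a function of q, so ∇F=0 decouples.
∂F/∂p = 36(p - 1)(p + 1)(p + 2) = 0 at p ∈ {-2, -1, 1}; ∂F/∂q = 18(q + 3)(q + 4) = 0 at q ∈ {-4, -3}.
The Hessian is diagonal: diag(F_pp, F_qq). Second derivatives: F_pp(-2)=108, F_pp(-1)=-72, F_pp(1)=216; F_qq(-4)=-18, F_qq(-3)=18.
Local minima occur where both diagonal entries positive: (-2, -3), (1, -3). Count: 2.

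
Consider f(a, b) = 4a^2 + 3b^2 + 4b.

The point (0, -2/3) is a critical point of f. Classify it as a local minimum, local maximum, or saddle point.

local minimum

The Hessian of f is constant: H = [[8, 0], [0, 6]].
det(H) = 8·6 − 0² = 48.
det(H) > 0 and tr(H) = 14 > 0, so H is positive definite and the point is a local minimum.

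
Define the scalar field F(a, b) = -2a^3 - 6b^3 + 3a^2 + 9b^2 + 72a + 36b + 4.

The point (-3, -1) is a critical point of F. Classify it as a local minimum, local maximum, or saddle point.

The mixed partial ∂²F/∂a∂b is 0, so the Hessian at any point is diag(F_aa, F_bb) = diag(6(-2a + 1), 18(-2b + 1)).
At (-3, -1): H = diag(42, 54).
Both eigenvalues are positive, so H is positive definite: a local minimum.

local minimum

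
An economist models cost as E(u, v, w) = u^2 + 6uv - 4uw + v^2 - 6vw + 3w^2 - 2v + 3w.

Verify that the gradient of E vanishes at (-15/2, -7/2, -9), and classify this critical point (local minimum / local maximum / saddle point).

∇E = (2u + 6v - 4w, 6u + 2v - 6w - 2, -4u - 6v + 6w + 3); substituting (-15/2, -7/2, -9) gives ∇E = (0, 0, 0), so (-15/2, -7/2, -9) is indeed a critical point.
The Hessian is constant: H = [[2, 6, -4], [6, 2, -6], [-4, -6, 6]].
Leading principal minors: Δ₁ = 2, Δ₂ = -32, Δ₃ = -8.
The minors fit neither the all-positive nor the alternating-sign pattern, so H is indefinite: a saddle point.

saddle point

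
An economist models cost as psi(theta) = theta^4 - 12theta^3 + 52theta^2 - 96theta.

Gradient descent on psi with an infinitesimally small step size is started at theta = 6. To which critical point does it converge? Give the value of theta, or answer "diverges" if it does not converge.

4

psi'(theta) = 4(theta - 4)(theta - 3)(theta - 2), so psi'(6) = 96.
Gradient descent moves in the -psi' direction, i.e. theta is decreasing.
The nearest critical point in that direction is theta = 4, where psi'' = 8 > 0 (a local minimum). The iterate converges there.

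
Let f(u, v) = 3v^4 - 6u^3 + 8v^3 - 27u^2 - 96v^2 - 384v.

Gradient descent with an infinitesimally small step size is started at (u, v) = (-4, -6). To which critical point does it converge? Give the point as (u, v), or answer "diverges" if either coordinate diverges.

(-3, -4)

f is separable, so gradient descent decouples: u follows -∂f/∂u, v follows -∂f/∂v.
∂f/∂u = -18u(u + 3); at u=-4 this is -72, so u increases.
∂f/∂v = 12(v - 4)(v + 2)(v + 4); at v=-6 this is -960, so v increases.
u converges to its nearest critical value -3 (a local min of the u-part); v converges to -4. The iterate converges to (-3, -4).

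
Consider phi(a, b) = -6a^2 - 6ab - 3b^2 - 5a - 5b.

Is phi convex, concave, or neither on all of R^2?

phi is quadratic, so its Hessian is the constant matrix H = [[-12, -6], [-6, -6]].
det(H) = 36, tr(H) = -18.
det(H) > 0 and tr(H) < 0, so H is negative definite everywhere: concave.

concave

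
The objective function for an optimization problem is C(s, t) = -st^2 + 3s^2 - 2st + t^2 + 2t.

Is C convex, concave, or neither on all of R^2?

neither

The term -st^2 is cubic, so the Hessian is not constant.
∂²C/∂t² = -2s + 2, which takes both signs as s varies (negative for sufficiently large s). A diagonal entry of the Hessian changing sign means the Hessian is neither positive- nor negative-semidefinite on all of R^2.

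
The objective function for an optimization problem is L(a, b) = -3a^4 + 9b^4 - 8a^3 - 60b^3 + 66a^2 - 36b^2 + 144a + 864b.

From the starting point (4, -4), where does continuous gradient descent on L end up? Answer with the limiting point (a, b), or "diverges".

L is separable, so gradient descent decouples: a follows -∂L/∂a, b follows -∂L/∂b.
∂L/∂a = -12(a - 3)(a + 1)(a + 4); at a=4 this is -480, so a increases.
∂L/∂b = 36(b - 4)(b - 3)(b + 2); at b=-4 this is -4032, so b increases.
The a-coordinate has no critical point in that direction and runs off to infinity.

diverges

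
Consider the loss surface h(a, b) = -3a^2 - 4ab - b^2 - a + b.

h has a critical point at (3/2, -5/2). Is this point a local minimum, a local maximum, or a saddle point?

The Hessian of h is constant: H = [[-6, -4], [-4, -2]].
det(H) = (-6)·(-2) − (-4)² = -4.
Since det(H) < 0, H is indefinite and the critical point is a saddle point.

saddle point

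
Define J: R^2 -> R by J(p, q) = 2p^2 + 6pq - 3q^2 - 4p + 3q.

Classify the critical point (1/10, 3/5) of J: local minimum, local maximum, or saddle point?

The Hessian of J is constant: H = [[4, 6], [6, -6]].
det(H) = 4·(-6) − 6² = -60.
Since det(H) < 0, H is indefinite and the critical point is a saddle point.

saddle point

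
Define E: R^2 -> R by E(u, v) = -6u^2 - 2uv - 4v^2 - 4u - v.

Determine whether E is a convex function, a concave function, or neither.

concave

E is quadratic, so its Hessian is the constant matrix H = [[-12, -2], [-2, -8]].
det(H) = 92, tr(H) = -20.
det(H) > 0 and tr(H) < 0, so H is negative definite everywhere: concave.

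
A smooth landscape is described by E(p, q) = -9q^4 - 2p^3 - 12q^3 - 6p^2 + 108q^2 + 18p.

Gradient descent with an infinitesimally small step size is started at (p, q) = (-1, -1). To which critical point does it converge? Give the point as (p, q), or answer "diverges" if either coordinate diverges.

E is separable, so gradient descent decouples: p follows -∂E/∂p, q follows -∂E/∂q.
∂E/∂p = -6(p - 1)(p + 3); at p=-1 this is 24, so p decreases.
∂E/∂q = -36q(q - 2)(q + 3); at q=-1 this is -216, so q increases.
p converges to its nearest critical value -3 (a local min of the p-part); q converges to 0. The iterate converges to (-3, 0).

(-3, 0)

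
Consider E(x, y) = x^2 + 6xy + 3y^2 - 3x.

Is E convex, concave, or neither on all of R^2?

E is quadratic, so its Hessian is the constant matrix H = [[2, 6], [6, 6]].
det(H) = -24, tr(H) = 8.
det(H) < 0, so H is indefinite: neither convex nor concave.

neither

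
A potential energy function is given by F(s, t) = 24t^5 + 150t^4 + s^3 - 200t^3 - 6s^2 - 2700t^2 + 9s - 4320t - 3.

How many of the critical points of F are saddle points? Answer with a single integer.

F separates as a function of s plus a function of t, so ∇F=0 decouples.
∂F/∂s = 3(s - 3)(s - 1) = 0 at s ∈ {1, 3}; ∂F/∂t = 120(t - 3)(t + 1)(t + 3)(t + 4) = 0 at t ∈ {-4, -3, -1, 3}.
The Hessian is diagonal: diag(F_ss, F_tt). Second derivatives: F_ss(1)=-6, F_ss(3)=6; F_tt(-4)=-2520, F_tt(-3)=1440, F_tt(-1)=-2880, F_tt(3)=20160.
Saddle points occur where the two diagonal entries have opposite signs: (1, -3), (1, 3), (3, -4), (3, -1). Count: 4.

4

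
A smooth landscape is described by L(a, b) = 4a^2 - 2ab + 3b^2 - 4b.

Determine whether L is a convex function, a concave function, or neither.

convex

L is quadratic, so its Hessian is the constant matrix H = [[8, -2], [-2, 6]].
det(H) = 44, tr(H) = 14.
det(H) > 0 and tr(H) > 0, so H is positive definite everywhere: convex.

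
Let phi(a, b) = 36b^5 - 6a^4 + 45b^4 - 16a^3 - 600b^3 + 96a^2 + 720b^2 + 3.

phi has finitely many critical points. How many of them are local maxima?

phi separates as a function of a plus a function of b, so ∇phi=0 decouples.
∂phi/∂a = -24a(a - 2)(a + 4) = 0 at a ∈ {-4, 0, 2}; ∂phi/∂b = 180b(b - 2)(b - 1)(b + 4) = 0 at b ∈ {-4, 0, 1, 2}.
The Hessian is diagonal: diag(phi_aa, phi_bb). Second derivatives: phi_aa(-4)=-576, phi_aa(0)=192, phi_aa(2)=-288; phi_bb(-4)=-21600, phi_bb(0)=1440, phi_bb(1)=-900, phi_bb(2)=2160.
Local maxima occur where both diagonal entries negative: (-4, -4), (-4, 1), (2, -4), (2, 1). Count: 4.

4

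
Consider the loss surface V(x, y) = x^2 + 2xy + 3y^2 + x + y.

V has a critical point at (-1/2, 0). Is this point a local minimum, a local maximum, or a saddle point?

The Hessian of V is constant: H = [[2, 2], [2, 6]].
det(H) = 2·6 − 2² = 8.
det(H) > 0 and tr(H) = 8 > 0, so H is positive definite and the point is a local minimum.

local minimum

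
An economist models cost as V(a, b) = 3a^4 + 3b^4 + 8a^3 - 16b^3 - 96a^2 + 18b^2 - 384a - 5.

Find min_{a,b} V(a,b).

-1824

V(a,b) separates as P(a) + Q(b) − 5, so its minimum is min P + min Q − 5.
P'(a) = 12(a - 4)(a + 2)(a + 4) vanishes at a ∈ {-4, -2, 4}; Q'(b) = 12b(b - 3)(b - 1) vanishes at b ∈ {0, 1, 3}.
Local minima of P (where P''>0): P(-4)=256, P(4)=-1792. Local minima of Q: Q(0)=0, Q(3)=-27.
So the global minimum of V is P(4) + Q(3) − 5 = -1792 − 27 − 5 = -1824, attained at (4, 3).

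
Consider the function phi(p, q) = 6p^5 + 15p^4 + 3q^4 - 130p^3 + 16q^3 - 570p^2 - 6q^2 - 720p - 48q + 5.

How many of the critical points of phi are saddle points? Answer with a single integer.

6

phi separates as a function of p plus a function of q, so ∇phi=0 decouples.
∂phi/∂p = 30(p - 4)(p + 1)(p + 2)(p + 3) = 0 at p ∈ {-3, -2, -1, 4}; ∂phi/∂q = 12(q - 1)(q + 1)(q + 4) = 0 at q ∈ {-4, -1, 1}.
The Hessian is diagonal: diag(phi_pp, phi_qq). Second derivatives: phi_pp(-3)=-420, phi_pp(-2)=180, phi_pp(-1)=-300, phi_pp(4)=6300; phi_qq(-4)=180, phi_qq(-1)=-72, phi_qq(1)=120.
Saddle points occur where the two diagonal entries have opposite signs: (-3, -4), (-3, 1), (-2, -1), (-1, -4), (-1, 1), (4, -1). Count: 6.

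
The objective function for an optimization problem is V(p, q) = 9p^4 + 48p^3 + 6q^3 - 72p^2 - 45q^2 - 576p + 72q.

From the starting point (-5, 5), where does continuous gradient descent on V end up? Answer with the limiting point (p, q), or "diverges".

V is separable, so gradient descent decouples: p follows -∂V/∂p, q follows -∂V/∂q.
∂V/∂p = 36(p - 2)(p + 2)(p + 4); at p=-5 this is -756, so p increases.
∂V/∂q = 18(q - 4)(q - 1); at q=5 this is 72, so q decreases.
p converges to its nearest critical value -4 (a local min of the p-part); q converges to 4. The iterate converges to (-4, 4).

(-4, 4)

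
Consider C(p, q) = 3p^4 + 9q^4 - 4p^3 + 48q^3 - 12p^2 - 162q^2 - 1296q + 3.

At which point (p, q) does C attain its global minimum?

(2, 3)

C(p,q) separates as A(p) + B(q) + 3, so its minimum is min A + min B + 3.
A'(p) = 12p(p - 2)(p + 1) vanishes at p ∈ {-1, 0, 2}; B'(q) = 36(q - 3)(q + 3)(q + 4) vanishes at q ∈ {-4, -3, 3}.
Local minima of A (where A''>0): A(-1)=-5, A(2)=-32. Local minima of B: B(-4)=1824, B(3)=-3321.
So the global minimum of C is A(2) + B(3) + 3 = -32 − 3321 + 3 = -3350, attained at (2, 3).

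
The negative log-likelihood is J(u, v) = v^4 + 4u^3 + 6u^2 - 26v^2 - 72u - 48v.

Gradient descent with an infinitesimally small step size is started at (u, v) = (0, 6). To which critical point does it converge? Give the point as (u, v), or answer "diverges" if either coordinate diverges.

J is separable, so gradient descent decouples: u follows -∂J/∂u, v follows -∂J/∂v.
∂J/∂u = 12(u - 2)(u + 3); at u=0 this is -72, so u increases.
∂J/∂v = 4(v - 4)(v + 1)(v + 3); at v=6 this is 504, so v decreases.
u converges to its nearest critical value 2 (a local min of the u-part); v converges to 4. The iterate converges to (2, 4).

(2, 4)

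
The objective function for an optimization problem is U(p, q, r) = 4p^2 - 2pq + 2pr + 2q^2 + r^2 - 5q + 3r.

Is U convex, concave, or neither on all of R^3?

convex

U is quadratic, so its Hessian is the constant matrix H = [[8, -2, 2], [-2, 4, 0], [2, 0, 2]].
Leading principal minors: 8, 28, 40.
All positive ⇒ H ≻ 0 ⇒ convex.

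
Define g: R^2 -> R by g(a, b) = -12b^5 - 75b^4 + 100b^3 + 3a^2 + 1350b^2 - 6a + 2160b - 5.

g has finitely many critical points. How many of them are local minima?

g separates as a function of a plus a function of b, so ∇g=0 decouples.
∂g/∂a = 6(a - 1) = 0 at a ∈ {1}; ∂g/∂b = -60(b - 3)(b + 1)(b + 3)(b + 4) = 0 at b ∈ {-4, -3, -1, 3}.
The Hessian is diagonal: diag(g_aa, g_bb). Second derivatives: g_aa(1)=6; g_bb(-4)=1260, g_bb(-3)=-720, g_bb(-1)=1440, g_bb(3)=-10080.
Local minima occur where both diagonal entries positive: (1, -4), (1, -1). Count: 2.

2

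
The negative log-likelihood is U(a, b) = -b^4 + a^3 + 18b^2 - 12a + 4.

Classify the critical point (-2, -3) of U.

local maximum

The mixed partial ∂²U/∂a∂b is 0, so the Hessian at any point is diag(U_aa, U_bb) = diag(6a, 12(-b^2 + 3)).
At (-2, -3): H = diag(-12, -72).
Both eigenvalues are negative, so H is negative definite: a local maximum.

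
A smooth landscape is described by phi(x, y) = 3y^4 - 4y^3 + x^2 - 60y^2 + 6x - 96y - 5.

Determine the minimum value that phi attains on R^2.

phi(x,y) separates as P(x) + Q(y) − 5, so its minimum is min P + min Q − 5.
P'(x) = 2x + 6 vanishes at x ∈ {-3}; Q'(y) = 12(y - 4)(y + 1)(y + 2) vanishes at y ∈ {-2, -1, 4}.
Local minima of P (where P''>0): P(-3)=-9. Local minima of Q: Q(-2)=32, Q(4)=-832.
So the global minimum of phi is P(-3) + Q(4) − 5 = -9 − 832 − 5 = -846, attained at (-3, 4).

-846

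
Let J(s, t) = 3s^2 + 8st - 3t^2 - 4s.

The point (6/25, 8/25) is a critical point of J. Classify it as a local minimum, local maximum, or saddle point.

saddle point

The Hessian of J is constant: H = [[6, 8], [8, -6]].
det(H) = 6·(-6) − 8² = -100.
Since det(H) < 0, H is indefinite and the critical point is a saddle point.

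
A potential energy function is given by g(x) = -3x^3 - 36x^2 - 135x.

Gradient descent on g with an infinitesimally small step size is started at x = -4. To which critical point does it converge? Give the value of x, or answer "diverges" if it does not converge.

-5

g'(x) = -9(x + 3)(x + 5), so g'(-4) = 9.
Gradient descent moves in the -g' direction, i.e. x is decreasing.
The nearest critical point in that direction is x = -5, where g'' = 18 > 0 (a local minimum). The iterate converges there.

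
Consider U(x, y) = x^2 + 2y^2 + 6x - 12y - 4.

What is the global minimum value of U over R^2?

-31

U(x,y) separates as P(x) + Q(y) − 4, so its minimum is min P + min Q − 4.
P'(x) = 2x + 6 vanishes at x ∈ {-3}; Q'(y) = 4y - 12 vanishes at y ∈ {3}.
Local minima of P (where P''>0): P(-3)=-9. Local minima of Q: Q(3)=-18.
So the global minimum of U is P(-3) + Q(3) − 4 = -9 − 18 − 4 = -31, attained at (-3, 3).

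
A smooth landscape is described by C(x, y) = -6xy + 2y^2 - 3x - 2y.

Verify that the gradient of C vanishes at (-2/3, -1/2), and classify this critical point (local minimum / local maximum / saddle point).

saddle point

∇C = (-6y - 3, -6x + 4y - 2); substituting (-2/3, -1/2) gives ∇C = (0, 0), so (-2/3, -1/2) is indeed a critical point.
The Hessian of C is constant: H = [[0, -6], [-6, 4]].
det(H) = 0·4 − (-6)² = -36.
Since det(H) < 0, H is indefinite and the critical point is a saddle point.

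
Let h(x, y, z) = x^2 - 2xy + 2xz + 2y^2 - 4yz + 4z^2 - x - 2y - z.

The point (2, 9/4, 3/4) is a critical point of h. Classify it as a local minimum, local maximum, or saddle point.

The Hessian is constant: H = [[2, -2, 2], [-2, 4, -4], [2, -4, 8]].
Leading principal minors: Δ₁ = 2, Δ₂ = 4, Δ₃ = 16.
All leading minors are positive, so H is positive definite: a local minimum.

local minimum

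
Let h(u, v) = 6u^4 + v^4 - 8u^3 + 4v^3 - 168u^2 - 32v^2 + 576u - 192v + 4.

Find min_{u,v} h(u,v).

-3708

h(u,v) separates as P(u) + Q(v) + 4, so its minimum is min P + min Q + 4.
P'(u) = 24(u - 3)(u - 2)(u + 4) vanishes at u ∈ {-4, 2, 3}; Q'(v) = 4(v - 4)(v + 3)(v + 4) vanishes at v ∈ {-4, -3, 4}.
Local minima of P (where P''>0): P(-4)=-2944, P(3)=486. Local minima of Q: Q(-4)=256, Q(4)=-768.
So the global minimum of h is P(-4) + Q(4) + 4 = -2944 − 768 + 4 = -3708, attained at (-4, 4).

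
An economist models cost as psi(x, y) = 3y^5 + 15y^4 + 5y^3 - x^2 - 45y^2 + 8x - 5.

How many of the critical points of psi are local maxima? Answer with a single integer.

psi separates as a function of x plus a function of y, so ∇psi=0 decouples.
∂psi/∂x = -2(x - 4) = 0 at x ∈ {4}; ∂psi/∂y = 15y(y - 1)(y + 2)(y + 3) = 0 at y ∈ {-3, -2, 0, 1}.
The Hessian is diagonal: diag(psi_xx, psi_yy). Second derivatives: psi_xx(4)=-2; psi_yy(-3)=-180, psi_yy(-2)=90, psi_yy(0)=-90, psi_yy(1)=180.
Local maxima occur where both diagonal entries negative: (4, -3), (4, 0). Count: 2.

2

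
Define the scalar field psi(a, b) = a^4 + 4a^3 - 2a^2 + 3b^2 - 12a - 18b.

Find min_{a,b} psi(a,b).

-36

psi(a,b) separates as P(a) + Q(b), so its minimum is min P + min Q.
P'(a) = 4(a - 1)(a + 1)(a + 3) vanishes at a ∈ {-3, -1, 1}; Q'(b) = 6b - 18 vanishes at b ∈ {3}.
Local minima of P (where P''>0): P(-3)=-9, P(1)=-9. Local minima of Q: Q(3)=-27.
So the global minimum of psi is P(-3) + Q(3) = -9 − 27 = -36, attained at (-3, 3).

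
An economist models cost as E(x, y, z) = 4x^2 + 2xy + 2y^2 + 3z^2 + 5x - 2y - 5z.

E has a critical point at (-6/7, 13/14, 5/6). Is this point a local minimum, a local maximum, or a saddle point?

local minimum

The Hessian is constant: H = [[8, 2, 0], [2, 4, 0], [0, 0, 6]].
Leading principal minors: Δ₁ = 8, Δ₂ = 28, Δ₃ = 168.
All leading minors are positive, so H is positive definite: a local minimum.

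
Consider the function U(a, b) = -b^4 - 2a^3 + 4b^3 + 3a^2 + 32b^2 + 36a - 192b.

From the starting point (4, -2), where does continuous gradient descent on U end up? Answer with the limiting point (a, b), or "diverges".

U is separable, so gradient descent decouples: a follows -∂U/∂a, b follows -∂U/∂b.
∂U/∂a = -6(a - 3)(a + 2); at a=4 this is -36, so a increases.
∂U/∂b = -4(b - 4)(b - 3)(b + 4); at b=-2 this is -240, so b increases.
The a-coordinate has no critical point in that direction and runs off to infinity.

diverges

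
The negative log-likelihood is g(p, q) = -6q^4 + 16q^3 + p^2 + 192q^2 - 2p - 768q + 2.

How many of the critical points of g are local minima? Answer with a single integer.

1

g separates as a function of p plus a function of q, so ∇g=0 decouples.
∂g/∂p = 2(p - 1) = 0 at p ∈ {1}; ∂g/∂q = -24(q - 4)(q - 2)(q + 4) = 0 at q ∈ {-4, 2, 4}.
The Hessian is diagonal: diag(g_pp, g_qq). Second derivatives: g_pp(1)=2; g_qq(-4)=-1152, g_qq(2)=288, g_qq(4)=-384.
Local minima occur where both diagonal entries positive: (1, 2). Count: 1.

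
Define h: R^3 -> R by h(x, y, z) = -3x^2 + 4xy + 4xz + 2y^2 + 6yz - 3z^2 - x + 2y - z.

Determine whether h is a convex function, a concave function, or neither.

neither

h is quadratic, so its Hessian is the constant matrix H = [[-6, 4, 4], [4, 4, 6], [4, 6, -6]].
Leading principal minors: -6, -40, 584.
Neither pattern holds ⇒ H is indefinite ⇒ neither convex nor concave.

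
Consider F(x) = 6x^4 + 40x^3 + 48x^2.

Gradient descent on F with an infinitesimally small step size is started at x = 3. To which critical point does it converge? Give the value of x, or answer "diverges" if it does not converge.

F'(x) = 24x(x + 1)(x + 4), so F'(3) = 2016.
Gradient descent moves in the -F' direction, i.e. x is decreasing.
The nearest critical point in that direction is x = 0, where F'' = 96 > 0 (a local minimum). The iterate converges there.

0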